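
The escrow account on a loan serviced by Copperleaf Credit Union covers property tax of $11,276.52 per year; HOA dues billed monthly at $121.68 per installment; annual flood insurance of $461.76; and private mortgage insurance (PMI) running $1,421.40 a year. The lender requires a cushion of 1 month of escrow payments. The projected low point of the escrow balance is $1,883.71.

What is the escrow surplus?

Property tax: $11,276.52/yr
HOA dues: $121.68 × 12 = $1,460.16/yr
Flood insurance: $461.76/yr
Private mortgage insurance (PMI): $1,421.40/yr
Combined annual = $11,276.52 + $1,460.16 + $461.76 + $1,421.40 = $14,619.84
Per month = $14,619.84 ÷ 12 = $1,218.32
Required cushion = 1 × $1,218.32 = $1,218.32
Excess over cushion: $1,883.71 − $1,218.32 = $665.39

$665.39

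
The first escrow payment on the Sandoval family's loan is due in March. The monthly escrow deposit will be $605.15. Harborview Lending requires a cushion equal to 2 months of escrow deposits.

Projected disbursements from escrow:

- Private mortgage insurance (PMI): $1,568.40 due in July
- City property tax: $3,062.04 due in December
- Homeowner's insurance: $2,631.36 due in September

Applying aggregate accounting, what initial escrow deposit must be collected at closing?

Cushion = 2 × $605.15 = $1,210.30
Trial balance (start $0, +$605.15 each month, − disbursements):
  Mar: +$605.15 → $605.15
  Apr: +$605.15 → $1,210.30
  May: +$605.15 → $1,815.45
  Jun: +$605.15 → $2,420.60
  Jul: +$605.15 − $1,568.40 → $1,457.35
  Aug: +$605.15 → $2,062.50
  Sep: +$605.15 − $2,631.36 → $36.29
  Oct: +$605.15 → $641.44
  Nov: +$605.15 → $1,246.59
  Dec: +$605.15 − $3,062.04 → -$1,210.30
  Jan: +$605.15 → -$605.15
  Feb: +$605.15 → $0.00
Lowest trial balance = -$1,210.30 (Dec)
Initial deposit = cushion − low point = $1,210.30 − (-$1,210.30) = $2,420.60

$2,420.60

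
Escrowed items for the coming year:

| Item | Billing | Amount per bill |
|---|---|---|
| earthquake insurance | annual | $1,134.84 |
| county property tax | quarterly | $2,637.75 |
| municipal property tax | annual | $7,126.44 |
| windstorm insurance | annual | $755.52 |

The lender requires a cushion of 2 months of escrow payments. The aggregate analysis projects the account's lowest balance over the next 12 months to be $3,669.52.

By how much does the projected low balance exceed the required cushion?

Earthquake insurance: $1,134.84 annually
County property tax: $2,637.75 × 4 = $10,551.00 annually
Municipal property tax: $7,126.44 annually
Windstorm insurance: $755.52 annually
Combined annual = $1,134.84 + $10,551.00 + $7,126.44 + $755.52 = $19,567.80
Monthly = $19,567.80 / 12 = $1,630.65
Cushion = 2 × $1,630.65 = $3,261.30
Surplus = $3,669.52 − $3,261.30 = $408.22

$408.22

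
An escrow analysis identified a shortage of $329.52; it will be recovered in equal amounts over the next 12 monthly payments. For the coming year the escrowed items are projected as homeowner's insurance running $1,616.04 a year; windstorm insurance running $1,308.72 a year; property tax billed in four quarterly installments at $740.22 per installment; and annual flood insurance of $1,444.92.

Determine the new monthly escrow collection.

$638.34

Homeowner's insurance: $1,616.04 annually
Windstorm insurance: $1,308.72 annually
Property tax: $740.22 × 4 = $2,960.88 annually
Flood insurance: $1,444.92 annually
Yearly total = $1,616.04 + $1,308.72 + $2,960.88 + $1,444.92 = $7,330.56
Base monthly escrow = $7,330.56 ÷ 12 = $610.88
Monthly shortage recovery: $329.52 ÷ 12 = $27.46
New monthly escrow = $610.88 + $27.46 = $638.34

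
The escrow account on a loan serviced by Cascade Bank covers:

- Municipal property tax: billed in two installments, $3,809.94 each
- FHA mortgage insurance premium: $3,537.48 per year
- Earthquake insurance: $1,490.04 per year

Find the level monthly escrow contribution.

Municipal property tax = $3,809.94 × 2 = $7,619.88/yr
FHA mortgage insurance premium = $3,537.48/yr
Earthquake insurance = $1,490.04/yr
Yearly total = $7,619.88 + $3,537.48 + $1,490.04 = $12,647.40
Monthly escrow = $12,647.40 / 12 = $1,053.95

$1,053.95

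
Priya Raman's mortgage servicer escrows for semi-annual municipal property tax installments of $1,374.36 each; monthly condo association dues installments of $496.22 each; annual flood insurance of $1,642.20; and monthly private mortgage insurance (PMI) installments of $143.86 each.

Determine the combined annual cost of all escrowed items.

Municipal property tax — $1,374.36 × 2 = $2,748.72 per year
Condo association dues — $496.22 × 12 = $5,954.64 per year
Flood insurance — $1,642.20 per year
Private mortgage insurance (PMI) — $143.86 × 12 = $1,726.32 per year
Combined annual = $2,748.72 + $5,954.64 + $1,642.20 + $1,726.32 = $12,071.88

$12,071.88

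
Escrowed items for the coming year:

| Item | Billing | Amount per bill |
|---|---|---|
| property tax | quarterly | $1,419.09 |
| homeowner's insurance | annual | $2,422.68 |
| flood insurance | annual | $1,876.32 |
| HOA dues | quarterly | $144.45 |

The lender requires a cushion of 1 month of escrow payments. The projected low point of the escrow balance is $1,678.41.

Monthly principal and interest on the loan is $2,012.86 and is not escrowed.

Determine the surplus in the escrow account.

$798.98

Property tax — $1,419.09 × 4 = $5,676.36 per year
Homeowner's insurance — $2,422.68 per year
Flood insurance — $1,876.32 per year
HOA dues — $144.45 × 4 = $577.80 per year
Combined annual = $5,676.36 + $2,422.68 + $1,876.32 + $577.80 = $10,553.16
Monthly escrow = $10,553.16 ÷ 12 = $879.43
Cushion = 1 × $879.43 = $879.43
Surplus = $1,678.41 − $879.43 = $798.98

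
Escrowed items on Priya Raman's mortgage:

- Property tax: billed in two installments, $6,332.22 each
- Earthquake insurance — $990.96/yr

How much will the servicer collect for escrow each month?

$1,137.95

Property tax: $6,332.22 × 2 = $12,664.44 per year
Earthquake insurance: $990.96 per year
Total per year = $12,664.44 + $990.96 = $13,655.40
Monthly escrow = $13,655.40 / 12 = $1,137.95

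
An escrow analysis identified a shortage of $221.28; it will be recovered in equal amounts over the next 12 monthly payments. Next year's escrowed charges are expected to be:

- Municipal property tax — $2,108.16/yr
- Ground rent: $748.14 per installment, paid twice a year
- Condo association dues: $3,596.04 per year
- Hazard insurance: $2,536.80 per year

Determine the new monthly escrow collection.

$829.88

Municipal property tax — $2,108.16
Ground rent — $748.14 × 2 = $1,496.28
Condo association dues — $3,596.04
Hazard insurance — $2,536.80
Annual escrow total = $2,108.16 + $1,496.28 + $3,596.04 + $2,536.80 = $9,737.28
Monthly = $9,737.28 / 12 = $811.44
Monthly shortage recovery: $221.28 / 12 = $18.44
Adjusted monthly = $811.44 + $18.44 = $829.88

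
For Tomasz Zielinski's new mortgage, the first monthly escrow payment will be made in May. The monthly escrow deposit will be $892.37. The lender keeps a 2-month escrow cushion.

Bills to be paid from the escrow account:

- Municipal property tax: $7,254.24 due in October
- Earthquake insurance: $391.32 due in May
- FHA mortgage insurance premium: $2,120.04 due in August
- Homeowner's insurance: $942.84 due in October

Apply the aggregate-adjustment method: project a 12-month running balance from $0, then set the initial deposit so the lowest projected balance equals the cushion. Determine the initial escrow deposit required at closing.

Cushion = 2 × $892.37 = $1,784.74
Trial balance (start $0, +$892.37 each month, − disbursements):
  May: +$892.37 − $391.32 → $501.05
  Jun: +$892.37 → $1,393.42
  Jul: +$892.37 → $2,285.79
  Aug: +$892.37 − $2,120.04 → $1,058.12
  Sep: +$892.37 → $1,950.49
  Oct: +$892.37 − $8,197.08 → -$5,354.22
  Nov: +$892.37 → -$4,461.85
  Dec: +$892.37 → -$3,569.48
  Jan: +$892.37 → -$2,677.11
  Feb: +$892.37 → -$1,784.74
  Mar: +$892.37 → -$892.37
  Apr: +$892.37 → $0.00
Lowest trial balance = -$5,354.22 (Oct)
Initial deposit = cushion − low point = $1,784.74 − (-$5,354.22) = $7,138.96

$7,138.96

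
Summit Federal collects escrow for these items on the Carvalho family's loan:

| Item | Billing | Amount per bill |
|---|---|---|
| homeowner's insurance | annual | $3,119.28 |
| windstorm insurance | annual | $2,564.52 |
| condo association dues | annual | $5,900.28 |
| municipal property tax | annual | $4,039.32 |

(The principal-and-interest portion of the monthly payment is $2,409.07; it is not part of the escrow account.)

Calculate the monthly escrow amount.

Homeowner's insurance: $3,119.28 per year
Windstorm insurance: $2,564.52 per year
Condo association dues: $5,900.28 per year
Municipal property tax: $4,039.32 per year
Total annual escrow = $15,623.40
Base monthly escrow = $15,623.40 ÷ 12 = $1,301.95

$1,301.95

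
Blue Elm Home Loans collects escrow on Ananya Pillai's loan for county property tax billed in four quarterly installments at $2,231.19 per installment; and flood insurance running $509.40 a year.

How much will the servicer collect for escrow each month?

County property tax = $2,231.19 × 4 = $8,924.76 annually
Flood insurance = $509.40 annually
Yearly total = $8,924.76 + $509.40 = $9,434.16
Per month = $9,434.16 ÷ 12 = $786.18

$786.18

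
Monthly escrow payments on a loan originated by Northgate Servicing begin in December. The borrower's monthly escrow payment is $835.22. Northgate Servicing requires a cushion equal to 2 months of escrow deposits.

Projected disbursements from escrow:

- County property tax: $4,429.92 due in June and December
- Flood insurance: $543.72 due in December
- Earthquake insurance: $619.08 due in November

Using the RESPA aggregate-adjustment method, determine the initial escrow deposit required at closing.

$5,808.86

Cushion = 2 × $835.22 = $1,670.44
Trial balance (start $0, +$835.22 each month, − disbursements):
  Dec: +$835.22 − $4,973.64 → -$4,138.42
  Jan: +$835.22 → -$3,303.20
  Feb: +$835.22 → -$2,467.98
  Mar: +$835.22 → -$1,632.76
  Apr: +$835.22 → -$797.54
  May: +$835.22 → $37.68
  Jun: +$835.22 − $4,429.92 → -$3,557.02
  Jul: +$835.22 → -$2,721.80
  Aug: +$835.22 → -$1,886.58
  Sep: +$835.22 → -$1,051.36
  Oct: +$835.22 → -$216.14
  Nov: +$835.22 − $619.08 → $0.00
Lowest trial balance = -$4,138.42 (Dec)
Initial deposit = cushion − low point = $1,670.44 − (-$4,138.42) = $5,808.86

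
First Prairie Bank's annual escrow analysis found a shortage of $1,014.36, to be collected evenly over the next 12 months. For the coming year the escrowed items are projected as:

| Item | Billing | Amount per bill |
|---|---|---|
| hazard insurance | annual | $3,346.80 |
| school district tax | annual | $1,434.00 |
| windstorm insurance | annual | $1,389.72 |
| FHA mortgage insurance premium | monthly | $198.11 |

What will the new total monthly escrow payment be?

Hazard insurance — $3,346.80
School district tax — $1,434.00
Windstorm insurance — $1,389.72
FHA mortgage insurance premium — $198.11 × 12 = $2,377.32
Combined annual = $3,346.80 + $1,434.00 + $1,389.72 + $2,377.32 = $8,547.84
Monthly escrow = $8,547.84 ÷ 12 = $712.32
Shortage per month = $1,014.36 / 12 = $84.53
New monthly escrow = $712.32 + $84.53 = $796.85

$796.85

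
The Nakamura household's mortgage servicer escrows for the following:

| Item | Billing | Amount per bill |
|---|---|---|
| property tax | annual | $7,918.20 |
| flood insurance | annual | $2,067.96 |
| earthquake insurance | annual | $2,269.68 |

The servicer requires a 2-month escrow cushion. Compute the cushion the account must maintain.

$2,042.64

Property tax: $7,918.20 per year
Flood insurance: $2,067.96 per year
Earthquake insurance: $2,269.68 per year
Total annual escrow = $7,918.20 + $2,067.96 + $2,269.68 = $12,255.84
Monthly escrow = $12,255.84 / 12 = $1,021.32
Required cushion = 2 × $1,021.32 = $2,042.64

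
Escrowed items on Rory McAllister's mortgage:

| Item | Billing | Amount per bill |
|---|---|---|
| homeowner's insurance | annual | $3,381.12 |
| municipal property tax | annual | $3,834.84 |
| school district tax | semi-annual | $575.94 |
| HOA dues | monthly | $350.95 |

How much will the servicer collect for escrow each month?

Homeowner's insurance = $3,381.12 per year
Municipal property tax = $3,834.84 per year
School district tax = $575.94 × 2 = $1,151.88 per year
HOA dues = $350.95 × 12 = $4,211.40 per year
Yearly total = $12,579.24
Monthly escrow = $12,579.24 ÷ 12 = $1,048.27

$1,048.27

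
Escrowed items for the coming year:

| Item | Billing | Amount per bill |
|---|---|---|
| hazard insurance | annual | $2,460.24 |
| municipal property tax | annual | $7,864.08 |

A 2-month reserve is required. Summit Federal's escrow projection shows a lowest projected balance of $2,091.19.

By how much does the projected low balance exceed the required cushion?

$370.47

Hazard insurance — $2,460.24
Municipal property tax — $7,864.08
Total annual escrow = $2,460.24 + $7,864.08 = $10,324.32
Base monthly escrow = $10,324.32 ÷ 12 = $860.36
Required cushion = 2 × $860.36 = $1,720.72
Surplus = $2,091.19 − $1,720.72 = $370.47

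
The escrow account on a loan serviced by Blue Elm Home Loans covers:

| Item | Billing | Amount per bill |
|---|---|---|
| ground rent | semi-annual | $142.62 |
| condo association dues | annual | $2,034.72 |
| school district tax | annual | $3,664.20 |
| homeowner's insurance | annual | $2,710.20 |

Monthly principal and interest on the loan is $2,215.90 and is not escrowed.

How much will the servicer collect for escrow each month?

$724.53

Ground rent = $142.62 × 2 = $285.24 annually
Condo association dues = $2,034.72 annually
School district tax = $3,664.20 annually
Homeowner's insurance = $2,710.20 annually
Total annual escrow = $8,694.36
Base monthly escrow = $8,694.36 / 12 = $724.53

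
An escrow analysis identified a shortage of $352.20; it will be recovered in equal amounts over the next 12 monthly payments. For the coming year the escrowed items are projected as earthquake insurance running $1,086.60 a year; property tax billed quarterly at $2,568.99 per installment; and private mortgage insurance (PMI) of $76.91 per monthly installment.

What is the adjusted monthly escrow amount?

Earthquake insurance: $1,086.60
Property tax: $2,568.99 × 4 = $10,275.96
Private mortgage insurance (PMI): $76.91 × 12 = $922.92
Combined annual = $12,285.48
Monthly escrow = $12,285.48 / 12 = $1,023.79
Monthly shortage recovery: $352.20 / 12 = $29.35
Adjusted monthly = $1,023.79 + $29.35 = $1,053.14

$1,053.14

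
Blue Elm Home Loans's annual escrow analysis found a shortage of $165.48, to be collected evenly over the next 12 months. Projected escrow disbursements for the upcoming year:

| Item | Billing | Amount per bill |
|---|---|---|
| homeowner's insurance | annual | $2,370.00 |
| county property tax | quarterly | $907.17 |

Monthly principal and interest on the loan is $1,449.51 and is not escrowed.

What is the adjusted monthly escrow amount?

Homeowner's insurance — $2,370.00 per year
County property tax — $907.17 × 4 = $3,628.68 per year
Combined annual = $2,370.00 + $3,628.68 = $5,998.68
Base monthly escrow = $5,998.68 ÷ 12 = $499.89
Shortage spread = $165.48 / 12 = $13.79/mo
Adjusted monthly = $499.89 + $13.79 = $513.68

$513.68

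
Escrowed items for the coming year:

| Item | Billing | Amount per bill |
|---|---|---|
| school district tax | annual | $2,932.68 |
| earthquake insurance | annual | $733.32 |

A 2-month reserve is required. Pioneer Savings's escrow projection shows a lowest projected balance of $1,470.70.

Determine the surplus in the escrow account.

$859.70

School district tax — $2,932.68 per year
Earthquake insurance — $733.32 per year
Annual escrow total = $3,666.00
Monthly escrow = $3,666.00 / 12 = $305.50
Cushion = 2 × $305.50 = $611.00
Surplus = $1,470.70 − $611.00 = $859.70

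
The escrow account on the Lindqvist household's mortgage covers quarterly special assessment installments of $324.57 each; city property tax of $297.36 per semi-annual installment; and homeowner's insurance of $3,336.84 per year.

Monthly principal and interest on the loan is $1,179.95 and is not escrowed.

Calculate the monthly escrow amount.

Special assessment: $324.57 × 4 = $1,298.28 per year
City property tax: $297.36 × 2 = $594.72 per year
Homeowner's insurance: $3,336.84 per year
Yearly total = $1,298.28 + $594.72 + $3,336.84 = $5,229.84
Monthly escrow = $5,229.84 ÷ 12 = $435.82

$435.82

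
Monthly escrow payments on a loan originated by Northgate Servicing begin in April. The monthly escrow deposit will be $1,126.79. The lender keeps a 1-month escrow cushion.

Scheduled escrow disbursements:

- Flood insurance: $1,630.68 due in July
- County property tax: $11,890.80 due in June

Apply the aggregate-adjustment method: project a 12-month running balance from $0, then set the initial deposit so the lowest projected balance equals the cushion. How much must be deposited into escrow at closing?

$10,141.11

Cushion = 1 × $1,126.79 = $1,126.79
Trial balance (start $0, +$1,126.79 each month, − disbursements):
  Apr: +$1,126.79 → $1,126.79
  May: +$1,126.79 → $2,253.58
  Jun: +$1,126.79 − $11,890.80 → -$8,510.43
  Jul: +$1,126.79 − $1,630.68 → -$9,014.32
  Aug: +$1,126.79 → -$7,887.53
  Sep: +$1,126.79 → -$6,760.74
  Oct: +$1,126.79 → -$5,633.95
  Nov: +$1,126.79 → -$4,507.16
  Dec: +$1,126.79 → -$3,380.37
  Jan: +$1,126.79 → -$2,253.58
  Feb: +$1,126.79 → -$1,126.79
  Mar: +$1,126.79 → $0.00
Lowest trial balance = -$9,014.32 (Jul)
Initial deposit = cushion − low point = $1,126.79 − (-$9,014.32) = $10,141.11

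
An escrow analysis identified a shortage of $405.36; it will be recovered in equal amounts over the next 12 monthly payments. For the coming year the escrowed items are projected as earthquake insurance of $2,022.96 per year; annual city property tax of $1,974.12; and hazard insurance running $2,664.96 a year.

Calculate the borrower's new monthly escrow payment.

Earthquake insurance — $2,022.96 per year
City property tax — $1,974.12 per year
Hazard insurance — $2,664.96 per year
Combined annual = $6,662.04
Base monthly escrow = $6,662.04 / 12 = $555.17
Shortage per month = $405.36 / 12 = $33.78
Adjusted monthly = $555.17 + $33.78 = $588.95

$588.95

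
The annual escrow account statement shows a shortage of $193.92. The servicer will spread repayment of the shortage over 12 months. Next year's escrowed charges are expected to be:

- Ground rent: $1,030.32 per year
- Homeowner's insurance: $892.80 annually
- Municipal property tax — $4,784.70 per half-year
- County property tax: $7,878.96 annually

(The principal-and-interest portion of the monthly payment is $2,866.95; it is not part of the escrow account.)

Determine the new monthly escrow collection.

$1,630.45

Ground rent — $1,030.32/yr
Homeowner's insurance — $892.80/yr
Municipal property tax — $4,784.70 × 2 = $9,569.40/yr
County property tax — $7,878.96/yr
Yearly total = $19,371.48
Monthly = $19,371.48 ÷ 12 = $1,614.29
Shortage per month = $193.92 / 12 = $16.16
Adjusted monthly = $1,614.29 + $16.16 = $1,630.45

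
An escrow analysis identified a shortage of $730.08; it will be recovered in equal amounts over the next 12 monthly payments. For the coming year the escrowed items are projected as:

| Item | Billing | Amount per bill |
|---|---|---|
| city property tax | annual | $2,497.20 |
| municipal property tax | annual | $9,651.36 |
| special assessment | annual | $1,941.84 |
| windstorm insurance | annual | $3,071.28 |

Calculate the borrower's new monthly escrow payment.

City property tax — $2,497.20 per year
Municipal property tax — $9,651.36 per year
Special assessment — $1,941.84 per year
Windstorm insurance — $3,071.28 per year
Total per year = $2,497.20 + $9,651.36 + $1,941.84 + $3,071.28 = $17,161.68
Monthly = $17,161.68 / 12 = $1,430.14
Monthly shortage recovery: $730.08 / 12 = $60.84
New monthly escrow = $1,430.14 + $60.84 = $1,490.98

$1,490.98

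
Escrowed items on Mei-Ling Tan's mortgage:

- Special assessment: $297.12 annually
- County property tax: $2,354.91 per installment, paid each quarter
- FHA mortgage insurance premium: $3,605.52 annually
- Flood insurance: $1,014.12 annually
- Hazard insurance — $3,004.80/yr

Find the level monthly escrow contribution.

Special assessment = $297.12
County property tax = $2,354.91 × 4 = $9,419.64
FHA mortgage insurance premium = $3,605.52
Flood insurance = $1,014.12
Hazard insurance = $3,004.80
Combined annual = $297.12 + $9,419.64 + $3,605.52 + $1,014.12 + $3,004.80 = $17,341.20
Monthly = $17,341.20 / 12 = $1,445.10

$1,445.10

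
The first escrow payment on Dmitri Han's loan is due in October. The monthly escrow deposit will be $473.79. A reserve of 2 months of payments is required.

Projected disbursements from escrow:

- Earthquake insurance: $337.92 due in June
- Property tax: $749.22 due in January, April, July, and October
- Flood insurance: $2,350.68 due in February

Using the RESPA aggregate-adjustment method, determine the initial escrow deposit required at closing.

$2,427.75

Cushion = 2 × $473.79 = $947.58
Trial balance (start $0, +$473.79 each month, − disbursements):
  Oct: +$473.79 − $749.22 → -$275.43
  Nov: +$473.79 → $198.36
  Dec: +$473.79 → $672.15
  Jan: +$473.79 − $749.22 → $396.72
  Feb: +$473.79 − $2,350.68 → -$1,480.17
  Mar: +$473.79 → -$1,006.38
  Apr: +$473.79 − $749.22 → -$1,281.81
  May: +$473.79 → -$808.02
  Jun: +$473.79 − $337.92 → -$672.15
  Jul: +$473.79 − $749.22 → -$947.58
  Aug: +$473.79 → -$473.79
  Sep: +$473.79 → $0.00
Lowest trial balance = -$1,480.17 (Feb)
Initial deposit = cushion − low point = $947.58 − (-$1,480.17) = $2,427.75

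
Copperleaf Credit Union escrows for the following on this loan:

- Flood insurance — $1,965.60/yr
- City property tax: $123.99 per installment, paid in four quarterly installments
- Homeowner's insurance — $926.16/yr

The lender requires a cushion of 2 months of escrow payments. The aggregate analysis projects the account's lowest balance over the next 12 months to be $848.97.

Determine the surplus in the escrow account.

$284.35

Flood insurance = $1,965.60/yr
City property tax = $123.99 × 4 = $495.96/yr
Homeowner's insurance = $926.16/yr
Yearly total = $3,387.72
Monthly escrow = $3,387.72 ÷ 12 = $282.31
Required cushion = 2 × $282.31 = $564.62
Surplus = $848.97 − $564.62 = $284.35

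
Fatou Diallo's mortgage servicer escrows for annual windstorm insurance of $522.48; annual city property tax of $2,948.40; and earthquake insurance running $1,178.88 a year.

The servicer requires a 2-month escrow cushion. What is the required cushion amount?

$774.96

Windstorm insurance = $522.48/yr
City property tax = $2,948.40/yr
Earthquake insurance = $1,178.88/yr
Yearly total = $4,649.76
Per month = $4,649.76 / 12 = $387.48
Reserve = 2 × $387.48 = $774.96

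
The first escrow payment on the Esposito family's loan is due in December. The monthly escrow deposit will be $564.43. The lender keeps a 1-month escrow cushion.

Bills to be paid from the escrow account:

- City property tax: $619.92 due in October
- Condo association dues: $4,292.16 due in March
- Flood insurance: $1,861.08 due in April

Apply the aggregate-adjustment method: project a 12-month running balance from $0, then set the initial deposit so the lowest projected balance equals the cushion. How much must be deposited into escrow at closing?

$3,895.52

Cushion = 1 × $564.43 = $564.43
Trial balance (start $0, +$564.43 each month, − disbursements):
  Dec: +$564.43 → $564.43
  Jan: +$564.43 → $1,128.86
  Feb: +$564.43 → $1,693.29
  Mar: +$564.43 − $4,292.16 → -$2,034.44
  Apr: +$564.43 − $1,861.08 → -$3,331.09
  May: +$564.43 → -$2,766.66
  Jun: +$564.43 → -$2,202.23
  Jul: +$564.43 → -$1,637.80
  Aug: +$564.43 → -$1,073.37
  Sep: +$564.43 → -$508.94
  Oct: +$564.43 − $619.92 → -$564.43
  Nov: +$564.43 → $0.00
Lowest trial balance = -$3,331.09 (Apr)
Initial deposit = cushion − low point = $564.43 − (-$3,331.09) = $3,895.52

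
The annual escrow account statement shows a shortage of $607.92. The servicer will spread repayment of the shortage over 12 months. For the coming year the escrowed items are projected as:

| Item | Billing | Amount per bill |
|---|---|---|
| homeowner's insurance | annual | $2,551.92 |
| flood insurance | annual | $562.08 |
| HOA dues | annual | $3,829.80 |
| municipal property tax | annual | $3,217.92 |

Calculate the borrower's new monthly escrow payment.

Homeowner's insurance = $2,551.92/yr
Flood insurance = $562.08/yr
HOA dues = $3,829.80/yr
Municipal property tax = $3,217.92/yr
Total per year = $10,161.72
Base monthly escrow = $10,161.72 ÷ 12 = $846.81
Shortage spread = $607.92 / 12 = $50.66/mo
Adjusted monthly = $846.81 + $50.66 = $897.47

$897.47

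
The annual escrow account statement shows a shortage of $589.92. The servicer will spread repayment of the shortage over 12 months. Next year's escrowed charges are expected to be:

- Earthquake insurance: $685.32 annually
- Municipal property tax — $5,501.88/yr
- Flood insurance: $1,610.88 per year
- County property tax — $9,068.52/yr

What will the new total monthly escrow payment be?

$1,454.71

Earthquake insurance = $685.32 per year
Municipal property tax = $5,501.88 per year
Flood insurance = $1,610.88 per year
County property tax = $9,068.52 per year
Annual escrow total = $16,866.60
Monthly escrow = $16,866.60 / 12 = $1,405.55
Shortage per month = $589.92 ÷ 12 = $49.16
Adjusted monthly = $1,405.55 + $49.16 = $1,454.71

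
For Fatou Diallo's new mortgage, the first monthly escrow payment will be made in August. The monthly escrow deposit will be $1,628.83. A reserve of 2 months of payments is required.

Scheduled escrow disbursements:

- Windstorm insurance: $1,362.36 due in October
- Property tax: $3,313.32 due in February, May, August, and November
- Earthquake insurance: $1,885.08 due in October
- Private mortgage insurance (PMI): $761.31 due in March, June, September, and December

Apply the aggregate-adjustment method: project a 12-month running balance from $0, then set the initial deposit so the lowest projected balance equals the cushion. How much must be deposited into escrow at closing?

Cushion = 2 × $1,628.83 = $3,257.66
Trial balance (start $0, +$1,628.83 each month, − disbursements):
  Aug: +$1,628.83 − $3,313.32 → -$1,684.49
  Sep: +$1,628.83 − $761.31 → -$816.97
  Oct: +$1,628.83 − $3,247.44 → -$2,435.58
  Nov: +$1,628.83 − $3,313.32 → -$4,120.07
  Dec: +$1,628.83 − $761.31 → -$3,252.55
  Jan: +$1,628.83 → -$1,623.72
  Feb: +$1,628.83 − $3,313.32 → -$3,308.21
  Mar: +$1,628.83 − $761.31 → -$2,440.69
  Apr: +$1,628.83 → -$811.86
  May: +$1,628.83 − $3,313.32 → -$2,496.35
  Jun: +$1,628.83 − $761.31 → -$1,628.83
  Jul: +$1,628.83 → $0.00
Lowest trial balance = -$4,120.07 (Nov)
Initial deposit = cushion − low point = $3,257.66 − (-$4,120.07) = $7,377.73

$7,377.73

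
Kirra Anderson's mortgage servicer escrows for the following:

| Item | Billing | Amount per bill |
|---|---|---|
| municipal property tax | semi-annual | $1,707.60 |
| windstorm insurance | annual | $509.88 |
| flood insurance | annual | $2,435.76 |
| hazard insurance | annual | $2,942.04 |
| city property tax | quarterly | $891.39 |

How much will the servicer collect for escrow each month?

Municipal property tax — $1,707.60 × 2 = $3,415.20 per year
Windstorm insurance — $509.88 per year
Flood insurance — $2,435.76 per year
Hazard insurance — $2,942.04 per year
City property tax — $891.39 × 4 = $3,565.56 per year
Yearly total = $12,868.44
Base monthly escrow = $12,868.44 ÷ 12 = $1,072.37

$1,072.37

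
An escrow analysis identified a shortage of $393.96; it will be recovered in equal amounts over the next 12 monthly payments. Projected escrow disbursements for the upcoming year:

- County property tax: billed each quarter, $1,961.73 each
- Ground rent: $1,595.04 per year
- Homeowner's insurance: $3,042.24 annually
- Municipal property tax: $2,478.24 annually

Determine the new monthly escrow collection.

County property tax: $1,961.73 × 4 = $7,846.92 per year
Ground rent: $1,595.04 per year
Homeowner's insurance: $3,042.24 per year
Municipal property tax: $2,478.24 per year
Total per year = $7,846.92 + $1,595.04 + $3,042.24 + $2,478.24 = $14,962.44
Base monthly escrow = $14,962.44 ÷ 12 = $1,246.87
Shortage spread = $393.96 / 12 = $32.83/mo
New monthly escrow = $1,246.87 + $32.83 = $1,279.70

$1,279.70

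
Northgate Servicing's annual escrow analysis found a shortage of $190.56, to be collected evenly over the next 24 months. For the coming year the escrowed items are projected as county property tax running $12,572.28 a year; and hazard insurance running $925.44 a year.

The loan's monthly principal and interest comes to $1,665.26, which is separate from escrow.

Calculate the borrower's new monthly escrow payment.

$1,132.75

County property tax = $12,572.28/yr
Hazard insurance = $925.44/yr
Combined annual = $12,572.28 + $925.44 = $13,497.72
Base monthly escrow = $13,497.72 / 12 = $1,124.81
Monthly shortage recovery: $190.56 / 24 = $7.94
Adjusted monthly = $1,124.81 + $7.94 = $1,132.75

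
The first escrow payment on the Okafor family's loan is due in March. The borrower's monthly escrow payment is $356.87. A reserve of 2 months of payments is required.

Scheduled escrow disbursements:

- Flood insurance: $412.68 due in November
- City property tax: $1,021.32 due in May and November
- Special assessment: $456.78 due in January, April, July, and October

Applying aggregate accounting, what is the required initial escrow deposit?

$1,327.57

Cushion = 2 × $356.87 = $713.74
Trial balance (start $0, +$356.87 each month, − disbursements):
  Mar: +$356.87 → $356.87
  Apr: +$356.87 − $456.78 → $256.96
  May: +$356.87 − $1,021.32 → -$407.49
  Jun: +$356.87 → -$50.62
  Jul: +$356.87 − $456.78 → -$150.53
  Aug: +$356.87 → $206.34
  Sep: +$356.87 → $563.21
  Oct: +$356.87 − $456.78 → $463.30
  Nov: +$356.87 − $1,434.00 → -$613.83
  Dec: +$356.87 → -$256.96
  Jan: +$356.87 − $456.78 → -$356.87
  Feb: +$356.87 → $0.00
Lowest trial balance = -$613.83 (Nov)
Initial deposit = cushion − low point = $713.74 − (-$613.83) = $1,327.57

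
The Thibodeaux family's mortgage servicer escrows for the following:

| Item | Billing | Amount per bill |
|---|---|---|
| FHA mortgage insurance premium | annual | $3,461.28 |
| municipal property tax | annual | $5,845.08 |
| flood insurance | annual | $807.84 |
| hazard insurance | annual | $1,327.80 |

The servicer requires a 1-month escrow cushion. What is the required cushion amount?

FHA mortgage insurance premium — $3,461.28
Municipal property tax — $5,845.08
Flood insurance — $807.84
Hazard insurance — $1,327.80
Yearly total = $3,461.28 + $5,845.08 + $807.84 + $1,327.80 = $11,442.00
Monthly = $11,442.00 ÷ 12 = $953.50
Required cushion = 1 × $953.50 = $953.50

$953.50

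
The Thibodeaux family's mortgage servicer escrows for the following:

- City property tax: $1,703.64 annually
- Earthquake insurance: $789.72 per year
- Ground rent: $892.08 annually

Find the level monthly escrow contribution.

City property tax — $1,703.64/yr
Earthquake insurance — $789.72/yr
Ground rent — $892.08/yr
Total per year = $1,703.64 + $789.72 + $892.08 = $3,385.44
Base monthly escrow = $3,385.44 / 12 = $282.12

$282.12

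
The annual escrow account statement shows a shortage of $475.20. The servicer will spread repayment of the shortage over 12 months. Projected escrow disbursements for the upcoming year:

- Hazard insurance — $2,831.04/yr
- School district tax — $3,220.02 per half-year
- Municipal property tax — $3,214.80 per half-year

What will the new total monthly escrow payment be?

$1,347.99

Hazard insurance — $2,831.04
School district tax — $3,220.02 × 2 = $6,440.04
Municipal property tax — $3,214.80 × 2 = $6,429.60
Yearly total = $15,700.68
Per month = $15,700.68 / 12 = $1,308.39
Monthly shortage recovery: $475.20 / 12 = $39.60
Adjusted monthly = $1,308.39 + $39.60 = $1,347.99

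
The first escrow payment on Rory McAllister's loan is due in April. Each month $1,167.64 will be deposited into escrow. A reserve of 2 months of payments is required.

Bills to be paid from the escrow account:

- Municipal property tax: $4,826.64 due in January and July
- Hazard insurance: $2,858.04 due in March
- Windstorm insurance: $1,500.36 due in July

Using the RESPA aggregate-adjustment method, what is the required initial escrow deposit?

$3,991.72

Cushion = 2 × $1,167.64 = $2,335.28
Trial balance (start $0, +$1,167.64 each month, − disbursements):
  Apr: +$1,167.64 → $1,167.64
  May: +$1,167.64 → $2,335.28
  Jun: +$1,167.64 → $3,502.92
  Jul: +$1,167.64 − $6,327.00 → -$1,656.44
  Aug: +$1,167.64 → -$488.80
  Sep: +$1,167.64 → $678.84
  Oct: +$1,167.64 → $1,846.48
  Nov: +$1,167.64 → $3,014.12
  Dec: +$1,167.64 → $4,181.76
  Jan: +$1,167.64 − $4,826.64 → $522.76
  Feb: +$1,167.64 → $1,690.40
  Mar: +$1,167.64 − $2,858.04 → $0.00
Lowest trial balance = -$1,656.44 (Jul)
Initial deposit = cushion − low point = $2,335.28 − (-$1,656.44) = $3,991.72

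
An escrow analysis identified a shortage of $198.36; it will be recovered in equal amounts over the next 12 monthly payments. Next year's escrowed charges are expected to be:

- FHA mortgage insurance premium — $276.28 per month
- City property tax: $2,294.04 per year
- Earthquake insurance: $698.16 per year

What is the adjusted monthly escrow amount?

FHA mortgage insurance premium — $276.28 × 12 = $3,315.36 annually
City property tax — $2,294.04 annually
Earthquake insurance — $698.16 annually
Total per year = $6,307.56
Base monthly escrow = $6,307.56 ÷ 12 = $525.63
Shortage spread = $198.36 ÷ 12 = $16.53/mo
Adjusted monthly = $525.63 + $16.53 = $542.16

$542.16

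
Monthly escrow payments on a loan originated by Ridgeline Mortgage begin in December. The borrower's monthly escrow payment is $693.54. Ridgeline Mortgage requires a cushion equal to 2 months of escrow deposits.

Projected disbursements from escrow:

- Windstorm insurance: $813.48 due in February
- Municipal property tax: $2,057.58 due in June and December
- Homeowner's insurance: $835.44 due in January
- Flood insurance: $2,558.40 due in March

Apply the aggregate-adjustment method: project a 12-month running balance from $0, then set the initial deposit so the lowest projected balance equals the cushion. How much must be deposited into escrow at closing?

$4,877.82

Cushion = 2 × $693.54 = $1,387.08
Trial balance (start $0, +$693.54 each month, − disbursements):
  Dec: +$693.54 − $2,057.58 → -$1,364.04
  Jan: +$693.54 − $835.44 → -$1,505.94
  Feb: +$693.54 − $813.48 → -$1,625.88
  Mar: +$693.54 − $2,558.40 → -$3,490.74
  Apr: +$693.54 → -$2,797.20
  May: +$693.54 → -$2,103.66
  Jun: +$693.54 − $2,057.58 → -$3,467.70
  Jul: +$693.54 → -$2,774.16
  Aug: +$693.54 → -$2,080.62
  Sep: +$693.54 → -$1,387.08
  Oct: +$693.54 → -$693.54
  Nov: +$693.54 → $0.00
Lowest trial balance = -$3,490.74 (Mar)
Initial deposit = cushion − low point = $1,387.08 − (-$3,490.74) = $4,877.82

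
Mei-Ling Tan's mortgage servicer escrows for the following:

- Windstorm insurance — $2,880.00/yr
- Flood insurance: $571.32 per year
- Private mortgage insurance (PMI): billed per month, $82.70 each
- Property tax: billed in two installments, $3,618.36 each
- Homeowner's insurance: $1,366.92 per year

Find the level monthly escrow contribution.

Windstorm insurance: $2,880.00/yr
Flood insurance: $571.32/yr
Private mortgage insurance (PMI): $82.70 × 12 = $992.40/yr
Property tax: $3,618.36 × 2 = $7,236.72/yr
Homeowner's insurance: $1,366.92/yr
Annual escrow total = $2,880.00 + $571.32 + $992.40 + $7,236.72 + $1,366.92 = $13,047.36
Monthly escrow = $13,047.36 ÷ 12 = $1,087.28

$1,087.28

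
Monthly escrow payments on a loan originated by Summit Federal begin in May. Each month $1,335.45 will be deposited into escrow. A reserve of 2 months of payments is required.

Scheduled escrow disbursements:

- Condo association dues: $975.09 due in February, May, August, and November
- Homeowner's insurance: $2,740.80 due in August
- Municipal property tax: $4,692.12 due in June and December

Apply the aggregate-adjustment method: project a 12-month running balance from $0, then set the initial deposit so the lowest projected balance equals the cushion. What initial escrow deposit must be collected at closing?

Cushion = 2 × $1,335.45 = $2,670.90
Trial balance (start $0, +$1,335.45 each month, − disbursements):
  May: +$1,335.45 − $975.09 → $360.36
  Jun: +$1,335.45 − $4,692.12 → -$2,996.31
  Jul: +$1,335.45 → -$1,660.86
  Aug: +$1,335.45 − $3,715.89 → -$4,041.30
  Sep: +$1,335.45 → -$2,705.85
  Oct: +$1,335.45 → -$1,370.40
  Nov: +$1,335.45 − $975.09 → -$1,010.04
  Dec: +$1,335.45 − $4,692.12 → -$4,366.71
  Jan: +$1,335.45 → -$3,031.26
  Feb: +$1,335.45 − $975.09 → -$2,670.90
  Mar: +$1,335.45 → -$1,335.45
  Apr: +$1,335.45 → $0.00
Lowest trial balance = -$4,366.71 (Dec)
Initial deposit = cushion − low point = $2,670.90 − (-$4,366.71) = $7,037.61

$7,037.61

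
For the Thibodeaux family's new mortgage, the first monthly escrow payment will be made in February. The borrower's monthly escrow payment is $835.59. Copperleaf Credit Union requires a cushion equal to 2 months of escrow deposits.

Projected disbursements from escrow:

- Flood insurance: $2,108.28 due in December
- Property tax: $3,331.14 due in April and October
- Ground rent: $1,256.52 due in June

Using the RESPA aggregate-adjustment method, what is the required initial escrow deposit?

Cushion = 2 × $835.59 = $1,671.18
Trial balance (start $0, +$835.59 each month, − disbursements):
  Feb: +$835.59 → $835.59
  Mar: +$835.59 → $1,671.18
  Apr: +$835.59 − $3,331.14 → -$824.37
  May: +$835.59 → $11.22
  Jun: +$835.59 − $1,256.52 → -$409.71
  Jul: +$835.59 → $425.88
  Aug: +$835.59 → $1,261.47
  Sep: +$835.59 → $2,097.06
  Oct: +$835.59 − $3,331.14 → -$398.49
  Nov: +$835.59 → $437.10
  Dec: +$835.59 − $2,108.28 → -$835.59
  Jan: +$835.59 → $0.00
Lowest trial balance = -$835.59 (Dec)
Initial deposit = cushion − low point = $1,671.18 − (-$835.59) = $2,506.77

$2,506.77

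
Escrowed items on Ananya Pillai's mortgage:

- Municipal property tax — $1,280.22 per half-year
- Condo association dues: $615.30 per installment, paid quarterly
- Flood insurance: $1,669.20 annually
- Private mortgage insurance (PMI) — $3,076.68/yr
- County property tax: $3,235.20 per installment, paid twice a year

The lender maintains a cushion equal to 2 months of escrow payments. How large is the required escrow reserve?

Municipal property tax: $1,280.22 × 2 = $2,560.44 per year
Condo association dues: $615.30 × 4 = $2,461.20 per year
Flood insurance: $1,669.20 per year
Private mortgage insurance (PMI): $3,076.68 per year
County property tax: $3,235.20 × 2 = $6,470.40 per year
Total per year = $2,560.44 + $2,461.20 + $1,669.20 + $3,076.68 + $6,470.40 = $16,237.92
Monthly = $16,237.92 ÷ 12 = $1,353.16
Cushion = 2 × $1,353.16 = $2,706.32

$2,706.32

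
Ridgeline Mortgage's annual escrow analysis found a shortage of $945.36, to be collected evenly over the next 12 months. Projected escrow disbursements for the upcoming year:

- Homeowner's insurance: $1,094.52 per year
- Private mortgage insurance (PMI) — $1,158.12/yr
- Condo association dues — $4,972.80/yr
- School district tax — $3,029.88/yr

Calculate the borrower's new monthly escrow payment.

Homeowner's insurance: $1,094.52/yr
Private mortgage insurance (PMI): $1,158.12/yr
Condo association dues: $4,972.80/yr
School district tax: $3,029.88/yr
Yearly total = $1,094.52 + $1,158.12 + $4,972.80 + $3,029.88 = $10,255.32
Base monthly escrow = $10,255.32 / 12 = $854.61
Shortage spread = $945.36 ÷ 12 = $78.78/mo
New monthly escrow = $854.61 + $78.78 = $933.39

$933.39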